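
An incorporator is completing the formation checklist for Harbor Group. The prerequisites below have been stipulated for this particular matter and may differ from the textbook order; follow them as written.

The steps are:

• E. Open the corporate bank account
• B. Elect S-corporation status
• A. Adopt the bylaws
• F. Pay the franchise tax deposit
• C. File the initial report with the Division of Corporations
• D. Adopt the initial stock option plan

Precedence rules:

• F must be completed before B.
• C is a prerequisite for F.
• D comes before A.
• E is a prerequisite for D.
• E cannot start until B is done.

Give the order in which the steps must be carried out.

C, F, B, E, D, A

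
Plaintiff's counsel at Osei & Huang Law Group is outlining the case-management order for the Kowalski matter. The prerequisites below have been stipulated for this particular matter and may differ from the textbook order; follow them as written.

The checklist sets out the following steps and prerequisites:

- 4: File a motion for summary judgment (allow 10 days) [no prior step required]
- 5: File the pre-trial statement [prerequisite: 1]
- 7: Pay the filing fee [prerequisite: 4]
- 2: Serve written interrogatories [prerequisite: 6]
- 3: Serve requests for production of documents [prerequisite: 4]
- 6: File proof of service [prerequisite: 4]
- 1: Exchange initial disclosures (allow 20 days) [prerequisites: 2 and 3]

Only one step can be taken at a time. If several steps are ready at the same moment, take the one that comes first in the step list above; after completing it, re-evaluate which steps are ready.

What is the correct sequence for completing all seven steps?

4 is the only step with nothing outstanding, so it goes first.
7, 3 and 6 are all available; 7 is listed earlier → 7.
3 and 6 are both available; 3 is listed earlier → 3.
Next only 6 has its prerequisites met → 6.
Next only 2 has its prerequisites met → 2.
1 needed 2 and 3, now all done → 1.
5 needed 1, now all done → 5.

4, 7, 3, 6, 2, 1, 5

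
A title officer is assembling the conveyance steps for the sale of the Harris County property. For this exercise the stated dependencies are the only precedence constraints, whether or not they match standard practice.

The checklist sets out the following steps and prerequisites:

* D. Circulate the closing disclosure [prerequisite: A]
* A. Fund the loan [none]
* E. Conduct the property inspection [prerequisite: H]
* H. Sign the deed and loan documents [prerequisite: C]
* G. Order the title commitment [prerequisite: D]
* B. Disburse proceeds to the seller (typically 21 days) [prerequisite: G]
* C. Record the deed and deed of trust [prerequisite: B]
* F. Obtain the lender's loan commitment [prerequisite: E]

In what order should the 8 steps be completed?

A is the only step with nothing outstanding, so it goes first.
D is the only step now ready → D.
G is the only step now ready → G.
B needed G, now all done → B.
That leaves C as the only ready step → C.
H needed C, now all done → H.
That leaves E as the only ready step → E.
That leaves F as the only ready step → F.

A, D, G, B, C, H, E, F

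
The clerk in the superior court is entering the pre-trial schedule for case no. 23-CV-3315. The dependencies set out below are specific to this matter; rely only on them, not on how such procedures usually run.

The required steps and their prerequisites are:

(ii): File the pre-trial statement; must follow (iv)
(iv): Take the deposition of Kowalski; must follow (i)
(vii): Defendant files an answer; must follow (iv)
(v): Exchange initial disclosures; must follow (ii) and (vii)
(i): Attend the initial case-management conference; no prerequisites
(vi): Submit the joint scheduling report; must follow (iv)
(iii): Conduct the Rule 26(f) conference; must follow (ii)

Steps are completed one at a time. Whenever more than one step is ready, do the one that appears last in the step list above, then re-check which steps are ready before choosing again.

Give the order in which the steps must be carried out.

(i) has no prerequisites → (i) first.
(iv) needed (i), now all done → (iv).
Ready: (vi), (vii) and (ii). (vi) is listed later → (vi).
Ready: (vii) and (ii). (vii) is listed later → (vii).
(ii) needed (iv), now all done → (ii).
(iii) and (v) are both available; (iii) is listed later → (iii).
(v) needed (vii) and (ii), now all done → (v).

(i), (iv), (vi), (vii), (ii), (iii), (v)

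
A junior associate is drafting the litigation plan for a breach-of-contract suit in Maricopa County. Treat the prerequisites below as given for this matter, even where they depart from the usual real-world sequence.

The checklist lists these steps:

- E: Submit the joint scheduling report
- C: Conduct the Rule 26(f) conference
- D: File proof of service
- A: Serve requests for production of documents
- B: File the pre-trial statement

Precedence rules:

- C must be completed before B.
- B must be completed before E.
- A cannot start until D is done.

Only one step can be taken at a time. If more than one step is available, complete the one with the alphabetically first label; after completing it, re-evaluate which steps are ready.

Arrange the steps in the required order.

C, B, D, A, E

Nothing is required for C and D. C has the earlier label → C first.
B and D are both available; B has the earlier label → B.
E now also ready, so the ready set is {D, E}; D has the earlier label → D.
A now also ready, so the ready set is {A, E}; A has the earlier label → A.
E needed B, now all done → E.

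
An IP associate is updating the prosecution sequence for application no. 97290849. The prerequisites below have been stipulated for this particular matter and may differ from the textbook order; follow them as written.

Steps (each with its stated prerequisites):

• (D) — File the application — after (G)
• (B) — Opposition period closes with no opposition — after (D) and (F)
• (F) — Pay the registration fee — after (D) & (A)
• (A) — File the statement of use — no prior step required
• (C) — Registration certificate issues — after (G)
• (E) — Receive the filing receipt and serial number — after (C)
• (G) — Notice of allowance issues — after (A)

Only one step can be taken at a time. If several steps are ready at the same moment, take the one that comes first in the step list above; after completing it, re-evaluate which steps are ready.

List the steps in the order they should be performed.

(A) has no prerequisites → (A) first.
(G) is the only step now ready → (G).
Ready: (D) and (C). (D) is listed earlier → (D).
(F) now also ready, so the ready set is {(F), (C)}; (F) is listed earlier → (F).
(B) and (C) are both available; (B) is listed earlier → (B).
(C) needed (G), now all done → (C).
That leaves (E) as the only ready step → (E).

(A), (G), (D), (F), (B), (C), (E)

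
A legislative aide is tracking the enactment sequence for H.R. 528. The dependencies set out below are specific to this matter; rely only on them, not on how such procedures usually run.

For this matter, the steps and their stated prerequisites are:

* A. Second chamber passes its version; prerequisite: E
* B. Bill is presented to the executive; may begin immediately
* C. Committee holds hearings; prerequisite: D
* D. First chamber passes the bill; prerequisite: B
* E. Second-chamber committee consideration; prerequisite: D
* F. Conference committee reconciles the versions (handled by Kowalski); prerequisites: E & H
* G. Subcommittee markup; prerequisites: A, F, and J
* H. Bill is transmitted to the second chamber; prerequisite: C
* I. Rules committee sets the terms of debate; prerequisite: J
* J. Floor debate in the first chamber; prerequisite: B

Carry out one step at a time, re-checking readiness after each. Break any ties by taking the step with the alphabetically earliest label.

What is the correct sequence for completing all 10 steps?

B → D → C → E → A → H → F → J → G → I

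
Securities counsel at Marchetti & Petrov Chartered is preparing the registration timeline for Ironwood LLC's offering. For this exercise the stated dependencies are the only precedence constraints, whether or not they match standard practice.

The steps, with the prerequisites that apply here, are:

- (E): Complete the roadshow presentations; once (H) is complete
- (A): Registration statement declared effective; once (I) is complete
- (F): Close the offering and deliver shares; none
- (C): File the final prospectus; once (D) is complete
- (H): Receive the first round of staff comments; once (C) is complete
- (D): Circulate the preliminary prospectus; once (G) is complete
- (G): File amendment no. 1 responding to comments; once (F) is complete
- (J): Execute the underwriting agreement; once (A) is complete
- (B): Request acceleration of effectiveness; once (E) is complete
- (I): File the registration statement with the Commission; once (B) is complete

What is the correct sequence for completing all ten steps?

(F) has no prerequisites → (F) first.
(G) needed (F), now all done → (G).
That leaves (D) as the only ready step → (D).
(C) needed (D), now all done → (C).
Next only (H) has its prerequisites met → (H).
(E) needed (H), now all done → (E).
That leaves (B) as the only ready step → (B).
Next only (I) has its prerequisites met → (I).
(A) needed (I), now all done → (A).
(J) needed (A), now all done → (J).

(F) → (G) → (D) → (C) → (H) → (E) → (B) → (I) → (A) → (J)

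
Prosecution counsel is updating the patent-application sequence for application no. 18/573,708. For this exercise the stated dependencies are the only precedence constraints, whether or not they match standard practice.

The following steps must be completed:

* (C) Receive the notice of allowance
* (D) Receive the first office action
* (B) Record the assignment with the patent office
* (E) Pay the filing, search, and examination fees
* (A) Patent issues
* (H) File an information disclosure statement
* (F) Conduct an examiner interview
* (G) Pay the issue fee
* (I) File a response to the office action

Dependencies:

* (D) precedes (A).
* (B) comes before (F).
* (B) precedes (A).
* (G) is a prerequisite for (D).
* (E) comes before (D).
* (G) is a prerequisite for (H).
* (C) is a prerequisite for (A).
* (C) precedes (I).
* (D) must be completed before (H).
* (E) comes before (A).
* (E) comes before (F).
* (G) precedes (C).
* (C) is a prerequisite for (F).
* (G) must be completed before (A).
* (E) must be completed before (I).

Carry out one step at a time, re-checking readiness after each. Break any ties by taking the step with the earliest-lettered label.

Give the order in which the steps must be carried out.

(B) → (E) → (G) → (C) → (D) → (A) → (F) → (H) → (I)

Nothing is required for (B), (E) and (G). (B) has the earlier label → (B) first.
Now (E) and (G) have their prerequisites met. (E) has the earlier label, so (E) next.
(G) is the only step now ready → (G).
Ready: (C) and (D). (C) has the earlier label → (C).
(F) and (I) now also ready, so the ready set is {(D), (F), (I)}; (D) has the earlier label → (D).
(A), (F), (H) and (I) are all available; (A) has the earlier label → (A).
Ready: (F), (H) and (I). (F) has the earlier label → (F).
Ready: (H) and (I). (H) has the earlier label → (H).
(I) needed (C) and (E), now all done → (I).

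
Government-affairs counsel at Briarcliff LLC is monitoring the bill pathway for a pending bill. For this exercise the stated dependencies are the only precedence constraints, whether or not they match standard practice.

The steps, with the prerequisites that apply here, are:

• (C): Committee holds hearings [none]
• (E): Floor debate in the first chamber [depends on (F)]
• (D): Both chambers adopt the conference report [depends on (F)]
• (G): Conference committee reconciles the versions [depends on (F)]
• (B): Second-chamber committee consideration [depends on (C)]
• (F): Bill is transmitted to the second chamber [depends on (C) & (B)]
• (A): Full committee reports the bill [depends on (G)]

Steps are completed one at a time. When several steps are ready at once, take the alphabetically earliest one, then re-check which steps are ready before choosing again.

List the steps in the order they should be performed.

(C), (B), (F), (D), (E), (G), (A)

(C) is the only step with nothing outstanding, so it goes first.
(B) needed (C), now all done → (B).
That leaves (F) as the only ready step → (F).
(D), (E) and (G) are all available; (D) has the earlier label → (D).
(E) and (G) are both available; (E) has the earlier label → (E).
(G) is the only step now ready → (G).
That leaves (A) as the only ready step → (A).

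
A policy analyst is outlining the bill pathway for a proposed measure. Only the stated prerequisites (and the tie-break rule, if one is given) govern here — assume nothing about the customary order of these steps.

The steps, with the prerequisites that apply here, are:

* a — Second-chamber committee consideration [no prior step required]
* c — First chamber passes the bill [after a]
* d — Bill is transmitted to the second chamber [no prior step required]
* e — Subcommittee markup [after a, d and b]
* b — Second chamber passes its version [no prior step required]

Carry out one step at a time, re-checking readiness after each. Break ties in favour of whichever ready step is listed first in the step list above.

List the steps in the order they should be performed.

a, d and b have no prerequisites; a is listed earlier, so a is first.
c, d and b are all available; c is listed earlier → c.
Now d and b have their prerequisites met. d is listed earlier, so d next.
That leaves b as the only ready step → b.
Next only e has its prerequisites met → e.

a → c → d → b → e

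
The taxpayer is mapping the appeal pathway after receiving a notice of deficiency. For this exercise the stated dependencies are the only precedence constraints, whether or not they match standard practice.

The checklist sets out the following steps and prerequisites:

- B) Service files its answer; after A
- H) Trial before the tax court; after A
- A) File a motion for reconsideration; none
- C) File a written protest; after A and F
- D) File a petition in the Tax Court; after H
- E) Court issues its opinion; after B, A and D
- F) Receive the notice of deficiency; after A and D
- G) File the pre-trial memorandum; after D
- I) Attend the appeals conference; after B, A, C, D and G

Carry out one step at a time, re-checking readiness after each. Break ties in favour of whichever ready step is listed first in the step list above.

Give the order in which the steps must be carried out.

A, B, H, D, E, F, C, G, I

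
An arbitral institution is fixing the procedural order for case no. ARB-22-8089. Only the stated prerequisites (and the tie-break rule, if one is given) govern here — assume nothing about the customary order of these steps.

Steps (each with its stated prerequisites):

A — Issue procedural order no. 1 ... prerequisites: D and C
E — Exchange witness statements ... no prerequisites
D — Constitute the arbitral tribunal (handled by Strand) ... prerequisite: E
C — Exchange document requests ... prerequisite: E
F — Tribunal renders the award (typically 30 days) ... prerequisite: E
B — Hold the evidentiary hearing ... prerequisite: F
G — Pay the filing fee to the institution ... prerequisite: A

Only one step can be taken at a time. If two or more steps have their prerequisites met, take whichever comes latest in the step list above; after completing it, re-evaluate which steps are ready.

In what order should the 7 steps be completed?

E → F → B → C → D → A → G

Only E has no prerequisites, so it is first.
F, C and D are all available; F is listed later → F.
B now also ready, so the ready set is {B, C, D}; B is listed later → B.
Now C and D have their prerequisites met. C is listed later, so C next.
Next only D has its prerequisites met → D.
Next only A has its prerequisites met → A.
G needed A, now all done → G.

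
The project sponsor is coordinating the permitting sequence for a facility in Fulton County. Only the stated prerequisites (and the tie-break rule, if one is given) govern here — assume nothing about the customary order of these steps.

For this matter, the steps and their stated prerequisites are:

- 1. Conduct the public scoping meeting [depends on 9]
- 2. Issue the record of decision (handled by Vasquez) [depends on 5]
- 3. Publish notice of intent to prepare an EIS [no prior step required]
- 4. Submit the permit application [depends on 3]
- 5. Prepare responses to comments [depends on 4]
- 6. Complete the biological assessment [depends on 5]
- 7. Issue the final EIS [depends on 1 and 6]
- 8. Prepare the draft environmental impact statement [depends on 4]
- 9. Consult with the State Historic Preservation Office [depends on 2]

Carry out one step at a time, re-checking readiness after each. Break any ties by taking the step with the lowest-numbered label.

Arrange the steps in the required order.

3 4 5 2 6 8 9 1 7

3 has no prerequisites → 3 first.
4 is the only step now ready → 4.
Ready: 5 and 8. 5 has the earlier label → 5.
2 and 6 now also ready, so the ready set is {2, 6, 8}; 2 has the earlier label → 2.
Ready: 6, 8 and 9. 6 has the earlier label → 6.
Now 8 and 9 have their prerequisites met. 8 has the earlier label, so 8 next.
9 needed 2, now all done → 9.
Next only 1 has its prerequisites met → 1.
7 needed 1 and 6, now all done → 7.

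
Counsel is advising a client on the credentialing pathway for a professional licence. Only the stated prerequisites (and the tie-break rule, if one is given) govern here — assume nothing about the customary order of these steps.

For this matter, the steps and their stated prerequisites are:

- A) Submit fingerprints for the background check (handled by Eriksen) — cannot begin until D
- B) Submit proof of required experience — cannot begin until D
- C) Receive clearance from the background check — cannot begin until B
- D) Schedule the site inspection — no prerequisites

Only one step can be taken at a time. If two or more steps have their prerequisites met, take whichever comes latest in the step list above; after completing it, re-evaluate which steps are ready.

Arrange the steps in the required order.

Only D has no prerequisites, so it is first.
Now B and A have their prerequisites met. B is listed later, so B next.
Now C and A have their prerequisites met. C is listed later, so C next.
A needed D, now all done → A.

D, B, C, A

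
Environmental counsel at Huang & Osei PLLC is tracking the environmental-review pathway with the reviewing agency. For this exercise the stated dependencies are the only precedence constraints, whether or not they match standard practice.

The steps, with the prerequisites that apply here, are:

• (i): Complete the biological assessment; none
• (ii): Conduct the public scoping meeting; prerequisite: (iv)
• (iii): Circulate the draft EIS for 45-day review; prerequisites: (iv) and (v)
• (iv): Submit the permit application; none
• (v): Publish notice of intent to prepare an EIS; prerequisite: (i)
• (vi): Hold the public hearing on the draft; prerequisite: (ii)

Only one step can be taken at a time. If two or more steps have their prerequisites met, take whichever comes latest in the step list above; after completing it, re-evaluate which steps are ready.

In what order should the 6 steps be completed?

(iv), (ii), (vi), (i), (v), (iii)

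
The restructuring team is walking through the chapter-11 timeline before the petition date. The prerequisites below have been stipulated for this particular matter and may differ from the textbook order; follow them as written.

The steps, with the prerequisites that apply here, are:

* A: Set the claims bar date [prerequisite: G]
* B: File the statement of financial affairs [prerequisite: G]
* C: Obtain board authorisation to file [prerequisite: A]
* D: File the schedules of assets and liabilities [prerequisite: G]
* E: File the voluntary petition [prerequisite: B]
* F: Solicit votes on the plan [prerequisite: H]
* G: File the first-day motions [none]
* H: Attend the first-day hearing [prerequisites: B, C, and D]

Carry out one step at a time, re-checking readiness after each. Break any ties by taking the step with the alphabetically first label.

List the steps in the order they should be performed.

G → A → B → C → D → E → H → F

Only G has no prerequisites, so it is first.
Now A, B and D have their prerequisites met. A has the earlier label, so A next.
Ready: B, C and D. B has the earlier label → B.
E now also ready, so the ready set is {C, D, E}; C has the earlier label → C.
D and E are both available; D has the earlier label → D.
H now also ready, so the ready set is {E, H}; E has the earlier label → E.
H needed B, C and D, now all done → H.
F needed H, now all done → F.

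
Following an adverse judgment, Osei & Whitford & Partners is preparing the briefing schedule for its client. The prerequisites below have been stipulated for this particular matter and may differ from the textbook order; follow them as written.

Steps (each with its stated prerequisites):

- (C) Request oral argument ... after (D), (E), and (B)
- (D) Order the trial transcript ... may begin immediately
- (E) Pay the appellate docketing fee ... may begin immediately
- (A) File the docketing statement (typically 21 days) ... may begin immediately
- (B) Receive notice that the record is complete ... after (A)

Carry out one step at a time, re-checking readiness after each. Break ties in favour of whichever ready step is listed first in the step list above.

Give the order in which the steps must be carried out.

Nothing is required for (D), (E) and (A). (D) is listed earlier → (D) first.
Ready: (E) and (A). (E) is listed earlier → (E).
That leaves (A) as the only ready step → (A).
(B) needed (A), now all done → (B).
(C) needed (D), (E) and (B), now all done → (C).

(D), (E), (A), (B), (C)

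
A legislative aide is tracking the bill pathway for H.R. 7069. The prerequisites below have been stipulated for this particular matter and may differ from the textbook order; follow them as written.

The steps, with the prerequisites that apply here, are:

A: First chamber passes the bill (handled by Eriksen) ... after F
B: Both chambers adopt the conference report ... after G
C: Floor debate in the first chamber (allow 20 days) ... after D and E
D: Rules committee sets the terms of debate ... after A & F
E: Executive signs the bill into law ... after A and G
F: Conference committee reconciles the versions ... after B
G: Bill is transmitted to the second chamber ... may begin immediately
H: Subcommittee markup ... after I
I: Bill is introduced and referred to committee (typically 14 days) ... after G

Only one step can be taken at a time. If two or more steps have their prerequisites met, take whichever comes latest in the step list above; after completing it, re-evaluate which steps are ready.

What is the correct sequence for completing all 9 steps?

G, I, H, B, F, A, E, D, C

G is the only step with nothing outstanding, so it goes first.
I and B are both available; I is listed later → I.
H now also ready, so the ready set is {H, B}; H is listed later → H.
B needed G, now all done → B.
F is the only step now ready → F.
Next only A has its prerequisites met → A.
Ready: E and D. E is listed later → E.
D needed F and A, now all done → D.
Next only C has its prerequisites met → C.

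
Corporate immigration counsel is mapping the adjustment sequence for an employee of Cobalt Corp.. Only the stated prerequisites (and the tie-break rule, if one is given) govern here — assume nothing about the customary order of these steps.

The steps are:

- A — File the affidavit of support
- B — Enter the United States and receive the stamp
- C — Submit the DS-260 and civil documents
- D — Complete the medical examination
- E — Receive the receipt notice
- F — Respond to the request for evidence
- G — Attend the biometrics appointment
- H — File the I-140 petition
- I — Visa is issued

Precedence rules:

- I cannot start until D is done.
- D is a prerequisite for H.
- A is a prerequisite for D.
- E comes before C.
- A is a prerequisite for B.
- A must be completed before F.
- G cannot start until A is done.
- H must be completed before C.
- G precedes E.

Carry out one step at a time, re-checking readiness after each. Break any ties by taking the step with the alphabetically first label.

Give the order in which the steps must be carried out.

Only A has no prerequisites, so it is first.
Ready: B, D, F and G. B has the earlier label → B.
Now D, F and G have their prerequisites met. D has the earlier label, so D next.
H and I now also ready, so the ready set is {F, G, H, I}; F has the earlier label → F.
Now G, H and I have their prerequisites met. G has the earlier label, so G next.
E now also ready, so the ready set is {E, H, I}; E has the earlier label → E.
H and I are both available; H has the earlier label → H.
C now also ready, so the ready set is {C, I}; C has the earlier label → C.
I is the only step now ready → I.

A, B, D, F, G, E, H, C, I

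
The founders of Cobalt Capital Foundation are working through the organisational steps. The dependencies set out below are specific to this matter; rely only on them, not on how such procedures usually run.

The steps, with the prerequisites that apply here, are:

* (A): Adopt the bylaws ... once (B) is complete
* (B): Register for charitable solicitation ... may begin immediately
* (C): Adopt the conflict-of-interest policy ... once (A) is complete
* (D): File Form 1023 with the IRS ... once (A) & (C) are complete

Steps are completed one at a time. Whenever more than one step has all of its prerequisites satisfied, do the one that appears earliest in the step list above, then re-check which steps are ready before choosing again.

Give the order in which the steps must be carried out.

Only (B) has no prerequisites, so it is first.
That leaves (A) as the only ready step → (A).
(C) needed (A), now all done → (C).
(D) needed (A) and (C), now all done → (D).

(B) → (A) → (C) → (D)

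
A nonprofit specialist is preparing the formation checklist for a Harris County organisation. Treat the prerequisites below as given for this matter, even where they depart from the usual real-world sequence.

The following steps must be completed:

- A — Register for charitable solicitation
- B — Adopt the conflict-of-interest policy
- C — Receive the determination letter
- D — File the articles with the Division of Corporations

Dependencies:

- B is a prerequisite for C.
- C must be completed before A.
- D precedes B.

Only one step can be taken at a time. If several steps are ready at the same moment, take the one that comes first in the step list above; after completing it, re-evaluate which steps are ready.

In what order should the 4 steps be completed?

Only D has no prerequisites, so it is first.
B needed D, now all done → B.
C is the only step now ready → C.
A needed C, now all done → A.

D, B, C, A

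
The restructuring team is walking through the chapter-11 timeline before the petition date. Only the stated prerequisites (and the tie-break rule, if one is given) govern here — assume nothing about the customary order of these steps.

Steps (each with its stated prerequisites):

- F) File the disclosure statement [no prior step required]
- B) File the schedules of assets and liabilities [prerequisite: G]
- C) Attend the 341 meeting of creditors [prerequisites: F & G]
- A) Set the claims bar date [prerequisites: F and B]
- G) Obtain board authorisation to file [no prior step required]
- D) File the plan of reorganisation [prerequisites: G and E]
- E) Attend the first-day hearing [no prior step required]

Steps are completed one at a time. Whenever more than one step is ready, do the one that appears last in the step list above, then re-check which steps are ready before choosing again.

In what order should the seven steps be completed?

E, G and F have no prerequisites; E is listed later, so E is first.
Ready: G and F. G is listed later → G.
Ready: D, B and F. D is listed later → D.
Ready: B and F. B is listed later → B.
Next only F has its prerequisites met → F.
A and C are both available; A is listed later → A.
Next only C has its prerequisites met → C.

E G D B F A C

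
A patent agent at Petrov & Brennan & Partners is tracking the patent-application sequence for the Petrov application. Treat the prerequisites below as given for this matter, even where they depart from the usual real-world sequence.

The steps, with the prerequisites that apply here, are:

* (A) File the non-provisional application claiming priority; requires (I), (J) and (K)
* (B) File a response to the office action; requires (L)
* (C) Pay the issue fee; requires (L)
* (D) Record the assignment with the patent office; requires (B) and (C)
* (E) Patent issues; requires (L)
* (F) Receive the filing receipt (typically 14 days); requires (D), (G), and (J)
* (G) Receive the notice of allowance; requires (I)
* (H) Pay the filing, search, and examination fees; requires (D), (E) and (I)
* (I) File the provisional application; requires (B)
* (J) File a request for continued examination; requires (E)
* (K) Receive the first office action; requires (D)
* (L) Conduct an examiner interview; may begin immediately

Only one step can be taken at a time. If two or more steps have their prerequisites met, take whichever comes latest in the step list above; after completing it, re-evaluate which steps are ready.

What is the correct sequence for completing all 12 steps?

Only (L) has no prerequisites, so it is first.
Ready: (E), (C) and (B). (E) is listed later → (E).
(J) now also ready, so the ready set is {(J), (C), (B)}; (J) is listed later → (J).
Ready: (C) and (B). (C) is listed later → (C).
(B) is the only step now ready → (B).
Now (I) and (D) have their prerequisites met. (I) is listed later, so (I) next.
Now (G) and (D) have their prerequisites met. (G) is listed later, so (G) next.
(D) is the only step now ready → (D).
Now (K), (H) and (F) have their prerequisites met. (K) is listed later, so (K) next.
(H), (F) and (A) are all available; (H) is listed later → (H).
Now (F) and (A) have their prerequisites met. (F) is listed later, so (F) next.
(A) needed (K), (J) and (I), now all done → (A).

(L), (E), (J), (C), (B), (I), (G), (D), (K), (H), (F), (A)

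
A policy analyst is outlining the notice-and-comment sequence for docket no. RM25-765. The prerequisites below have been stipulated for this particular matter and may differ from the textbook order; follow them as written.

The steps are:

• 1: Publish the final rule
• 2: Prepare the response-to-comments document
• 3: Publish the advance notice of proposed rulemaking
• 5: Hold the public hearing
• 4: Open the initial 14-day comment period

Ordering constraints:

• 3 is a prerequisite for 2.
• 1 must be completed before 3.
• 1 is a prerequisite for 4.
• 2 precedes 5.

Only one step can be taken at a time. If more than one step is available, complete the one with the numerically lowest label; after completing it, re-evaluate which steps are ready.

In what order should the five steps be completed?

Only 1 has no prerequisites, so it is first.
Now 3 and 4 have their prerequisites met. 3 has the earlier label, so 3 next.
Now 2 and 4 have their prerequisites met. 2 has the earlier label, so 2 next.
5 now also ready, so the ready set is {4, 5}; 4 has the earlier label → 4.
5 is the only step now ready → 5.

1 → 3 → 2 → 4 → 5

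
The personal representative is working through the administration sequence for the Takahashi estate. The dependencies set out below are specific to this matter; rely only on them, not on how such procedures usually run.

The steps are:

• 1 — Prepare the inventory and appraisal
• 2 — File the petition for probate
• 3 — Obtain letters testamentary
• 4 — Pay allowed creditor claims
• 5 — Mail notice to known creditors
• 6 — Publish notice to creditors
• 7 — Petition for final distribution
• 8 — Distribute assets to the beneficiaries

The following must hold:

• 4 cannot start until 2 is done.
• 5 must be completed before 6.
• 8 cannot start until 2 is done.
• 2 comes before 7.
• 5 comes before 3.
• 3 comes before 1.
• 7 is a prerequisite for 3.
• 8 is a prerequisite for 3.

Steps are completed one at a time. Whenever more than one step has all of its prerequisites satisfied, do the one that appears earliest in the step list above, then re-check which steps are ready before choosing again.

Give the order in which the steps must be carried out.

2 → 4 → 5 → 6 → 7 → 8 → 3 → 1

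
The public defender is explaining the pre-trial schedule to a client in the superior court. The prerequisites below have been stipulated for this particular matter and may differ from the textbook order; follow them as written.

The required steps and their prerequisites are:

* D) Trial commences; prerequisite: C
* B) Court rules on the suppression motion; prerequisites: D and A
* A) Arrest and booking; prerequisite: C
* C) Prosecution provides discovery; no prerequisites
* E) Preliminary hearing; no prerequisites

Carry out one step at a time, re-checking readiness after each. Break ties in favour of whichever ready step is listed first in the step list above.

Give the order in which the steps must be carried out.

C and E have no prerequisites; C is listed earlier, so C is first.
D and A now also ready, so the ready set is {D, A, E}; D is listed earlier → D.
Now A and E have their prerequisites met. A is listed earlier, so A next.
Now B and E have their prerequisites met. B is listed earlier, so B next.
That leaves E as the only ready step → E.

C, D, A, B, E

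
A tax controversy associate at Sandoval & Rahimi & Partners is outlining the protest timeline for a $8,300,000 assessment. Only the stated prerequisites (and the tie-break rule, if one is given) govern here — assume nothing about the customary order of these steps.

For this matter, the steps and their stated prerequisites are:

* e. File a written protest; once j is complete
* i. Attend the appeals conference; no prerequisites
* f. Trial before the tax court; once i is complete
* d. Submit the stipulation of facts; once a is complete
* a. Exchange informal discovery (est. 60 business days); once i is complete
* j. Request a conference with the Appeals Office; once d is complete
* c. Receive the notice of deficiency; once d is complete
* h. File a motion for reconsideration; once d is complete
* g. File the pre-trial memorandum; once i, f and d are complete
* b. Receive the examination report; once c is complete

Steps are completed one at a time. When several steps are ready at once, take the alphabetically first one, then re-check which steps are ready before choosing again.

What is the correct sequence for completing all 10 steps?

Only i has no prerequisites, so it is first.
Now a and f have their prerequisites met. a has the earlier label, so a next.
d and f are both available; d has the earlier label → d.
c, h and j now also ready, so the ready set is {c, f, h, j}; c has the earlier label → c.
b now also ready, so the ready set is {b, f, h, j}; b has the earlier label → b.
Now f, h and j have their prerequisites met. f has the earlier label, so f next.
Ready: g, h and j. g has the earlier label → g.
h and j are both available; h has the earlier label → h.
That leaves j as the only ready step → j.
e is the only step now ready → e.

i, a, d, c, b, f, g, h, j, e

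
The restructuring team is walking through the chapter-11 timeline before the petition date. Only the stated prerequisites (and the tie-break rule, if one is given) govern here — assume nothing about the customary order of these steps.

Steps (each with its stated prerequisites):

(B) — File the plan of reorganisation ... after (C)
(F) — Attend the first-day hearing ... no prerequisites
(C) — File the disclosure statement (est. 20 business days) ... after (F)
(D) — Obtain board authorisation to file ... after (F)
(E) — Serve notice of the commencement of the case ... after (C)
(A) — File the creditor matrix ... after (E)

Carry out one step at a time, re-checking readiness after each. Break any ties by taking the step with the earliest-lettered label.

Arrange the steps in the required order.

(F), (C), (B), (D), (E), (A)

Only (F) has no prerequisites, so it is first.
Ready: (C) and (D). (C) has the earlier label → (C).
(B) and (E) now also ready, so the ready set is {(B), (D), (E)}; (B) has the earlier label → (B).
Ready: (D) and (E). (D) has the earlier label → (D).
Next only (E) has its prerequisites met → (E).
That leaves (A) as the only ready step → (A).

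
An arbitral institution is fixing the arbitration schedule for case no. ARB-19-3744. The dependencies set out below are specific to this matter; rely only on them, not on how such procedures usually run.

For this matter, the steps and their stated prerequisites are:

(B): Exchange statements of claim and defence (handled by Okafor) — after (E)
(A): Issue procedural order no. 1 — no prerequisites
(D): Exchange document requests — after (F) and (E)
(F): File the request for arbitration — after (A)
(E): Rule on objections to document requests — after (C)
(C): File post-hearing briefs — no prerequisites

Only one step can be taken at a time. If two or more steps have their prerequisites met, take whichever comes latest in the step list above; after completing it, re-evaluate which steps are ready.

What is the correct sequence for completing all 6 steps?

Nothing is required for (C) and (A). (C) is listed later → (C) first.
(E) and (A) are both available; (E) is listed later → (E).
Ready: (A) and (B). (A) is listed later → (A).
(F) now also ready, so the ready set is {(F), (B)}; (F) is listed later → (F).
(D) now also ready, so the ready set is {(D), (B)}; (D) is listed later → (D).
That leaves (B) as the only ready step → (B).

(C) → (E) → (A) → (F) → (D) → (B)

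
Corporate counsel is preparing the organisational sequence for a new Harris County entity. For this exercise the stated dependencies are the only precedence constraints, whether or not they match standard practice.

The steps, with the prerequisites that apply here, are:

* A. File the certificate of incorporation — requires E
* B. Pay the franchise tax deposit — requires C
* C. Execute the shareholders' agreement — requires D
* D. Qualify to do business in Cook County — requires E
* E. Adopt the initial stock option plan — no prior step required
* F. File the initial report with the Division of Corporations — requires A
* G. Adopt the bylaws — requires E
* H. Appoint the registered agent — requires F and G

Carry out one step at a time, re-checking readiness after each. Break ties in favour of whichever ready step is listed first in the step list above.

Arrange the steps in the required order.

E has no prerequisites → E first.
Ready: A, D and G. A is listed earlier → A.
Ready: D, F and G. D is listed earlier → D.
C, F and G are all available; C is listed earlier → C.
B now also ready, so the ready set is {B, F, G}; B is listed earlier → B.
Now F and G have their prerequisites met. F is listed earlier, so F next.
G needed E, now all done → G.
H needed F and G, now all done → H.

E, A, D, C, B, F, G, H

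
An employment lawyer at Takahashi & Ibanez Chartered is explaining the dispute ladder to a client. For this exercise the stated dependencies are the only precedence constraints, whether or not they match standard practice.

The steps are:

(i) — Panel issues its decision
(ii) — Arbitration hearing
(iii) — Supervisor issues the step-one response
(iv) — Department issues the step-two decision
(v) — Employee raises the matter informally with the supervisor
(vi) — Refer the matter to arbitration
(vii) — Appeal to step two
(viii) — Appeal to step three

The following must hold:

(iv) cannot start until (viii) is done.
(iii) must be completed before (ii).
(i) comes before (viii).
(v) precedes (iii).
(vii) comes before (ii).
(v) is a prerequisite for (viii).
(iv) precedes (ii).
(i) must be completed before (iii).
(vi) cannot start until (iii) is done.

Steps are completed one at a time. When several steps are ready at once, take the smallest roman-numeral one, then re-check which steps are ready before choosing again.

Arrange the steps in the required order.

(i), (v) and (vii) have no prerequisites; (i) has the earlier label, so (i) is first.
Ready: (v) and (vii). (v) has the earlier label → (v).
(iii) and (viii) now also ready, so the ready set is {(iii), (vii), (viii)}; (iii) has the earlier label → (iii).
(vi) now also ready, so the ready set is {(vi), (vii), (viii)}; (vi) has the earlier label → (vi).
Now (vii) and (viii) have their prerequisites met. (vii) has the earlier label, so (vii) next.
Next only (viii) has its prerequisites met → (viii).
That leaves (iv) as the only ready step → (iv).
(ii) needed (iii), (iv) and (vii), now all done → (ii).

(i) → (v) → (iii) → (vi) → (vii) → (viii) → (iv) → (ii)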